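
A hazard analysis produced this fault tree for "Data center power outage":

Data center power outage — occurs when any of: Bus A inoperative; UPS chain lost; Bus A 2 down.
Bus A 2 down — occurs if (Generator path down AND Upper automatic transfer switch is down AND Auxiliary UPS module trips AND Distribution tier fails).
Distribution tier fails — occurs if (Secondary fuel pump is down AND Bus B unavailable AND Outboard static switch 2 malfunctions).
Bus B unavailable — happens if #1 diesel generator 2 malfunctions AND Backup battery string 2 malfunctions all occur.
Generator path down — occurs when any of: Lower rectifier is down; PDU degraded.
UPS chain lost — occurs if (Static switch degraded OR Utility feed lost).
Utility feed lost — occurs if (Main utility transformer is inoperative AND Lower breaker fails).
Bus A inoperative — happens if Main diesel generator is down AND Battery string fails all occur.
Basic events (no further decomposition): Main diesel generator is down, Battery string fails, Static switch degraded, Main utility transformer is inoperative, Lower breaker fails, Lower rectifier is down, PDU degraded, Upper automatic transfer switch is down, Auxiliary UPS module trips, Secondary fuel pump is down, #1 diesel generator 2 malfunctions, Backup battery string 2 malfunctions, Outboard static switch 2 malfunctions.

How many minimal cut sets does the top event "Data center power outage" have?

Bus A inoperative [AND]: one cut set from each child combined → 1 × 1 = 1 cut set(s).
Utility feed lost [AND]: one cut set from each child combined → 1 × 1 = 1 cut set(s).
UPS chain lost [OR]: union of children's cut sets → 2 cut set(s).
Generator path down [OR]: union of children's cut sets → 2 cut set(s).
Bus B unavailable [AND]: one cut set from each child combined → 1 × 1 = 1 cut set(s).
Distribution tier fails [AND]: one cut set from each child combined → 1 × 1 × 1 = 1 cut set(s).
Bus A 2 down [AND]: one cut set from each child combined → 2 × 1 × 1 × 1 = 2 cut set(s).
Data center power outage [OR]: union of children's cut sets → 5 cut set(s).
Minimal cut sets: {Battery string fails, Main diesel generator is down}; {Static switch degraded}; {Lower breaker fails, Main utility transformer is inoperative}; {#1 diesel generator 2 malfunctions, Auxiliary UPS module trips, Backup battery string 2 malfunctions, Lower rectifier is down, Outboard static switch 2 malfunctions, Secondary fuel pump is down, Upper automatic transfer switch is down}; {#1 diesel generator 2 malfunctions, Auxiliary UPS module trips, Backup battery string 2 malfunctions, Outboard static switch 2 malfunctions, PDU degraded, Secondary fuel pump is down, Upper automatic transfer switch is down}.

5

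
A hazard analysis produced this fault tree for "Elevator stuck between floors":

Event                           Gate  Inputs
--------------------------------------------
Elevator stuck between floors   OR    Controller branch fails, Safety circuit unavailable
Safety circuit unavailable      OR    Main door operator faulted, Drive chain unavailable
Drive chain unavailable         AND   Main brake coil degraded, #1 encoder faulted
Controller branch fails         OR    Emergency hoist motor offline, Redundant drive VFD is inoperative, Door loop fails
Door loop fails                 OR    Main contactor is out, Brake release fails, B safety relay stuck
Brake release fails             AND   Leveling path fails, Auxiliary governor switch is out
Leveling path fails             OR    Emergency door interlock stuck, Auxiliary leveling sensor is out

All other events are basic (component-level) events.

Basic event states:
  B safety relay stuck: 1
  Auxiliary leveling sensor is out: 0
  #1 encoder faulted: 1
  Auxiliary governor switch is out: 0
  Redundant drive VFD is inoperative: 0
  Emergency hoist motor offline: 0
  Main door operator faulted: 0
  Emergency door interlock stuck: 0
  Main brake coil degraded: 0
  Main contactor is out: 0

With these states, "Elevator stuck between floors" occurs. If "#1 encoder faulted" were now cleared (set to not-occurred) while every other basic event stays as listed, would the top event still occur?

Yes

Counterfactual: set "#1 encoder faulted" to not occurred.
Leveling path fails [OR]: Emergency door interlock stuck=not, Auxiliary leveling sensor is out=not → no input occurs → does not occur.
Brake release fails [AND]: Leveling path fails=not, Auxiliary governor switch is out=not → not all inputs occur → does not occur.
Door loop fails [OR]: Main contactor is out=not, Brake release fails=not, B safety relay stuck=occurs → at least one input occurs → occurs.
Controller branch fails [OR]: Emergency hoist motor offline=not, Redundant drive VFD is inoperative=not, Door loop fails=occurs → at least one input occurs → occurs.
Drive chain unavailable [AND]: Main brake coil degraded=not, #1 encoder faulted=not → not all inputs occur → does not occur.
Safety circuit unavailable [OR]: Main door operator faulted=not, Drive chain unavailable=not → no input occurs → does not occur.
Elevator stuck between floors [OR]: Controller branch fails=occurs, Safety circuit unavailable=not → at least one input occurs → occurs.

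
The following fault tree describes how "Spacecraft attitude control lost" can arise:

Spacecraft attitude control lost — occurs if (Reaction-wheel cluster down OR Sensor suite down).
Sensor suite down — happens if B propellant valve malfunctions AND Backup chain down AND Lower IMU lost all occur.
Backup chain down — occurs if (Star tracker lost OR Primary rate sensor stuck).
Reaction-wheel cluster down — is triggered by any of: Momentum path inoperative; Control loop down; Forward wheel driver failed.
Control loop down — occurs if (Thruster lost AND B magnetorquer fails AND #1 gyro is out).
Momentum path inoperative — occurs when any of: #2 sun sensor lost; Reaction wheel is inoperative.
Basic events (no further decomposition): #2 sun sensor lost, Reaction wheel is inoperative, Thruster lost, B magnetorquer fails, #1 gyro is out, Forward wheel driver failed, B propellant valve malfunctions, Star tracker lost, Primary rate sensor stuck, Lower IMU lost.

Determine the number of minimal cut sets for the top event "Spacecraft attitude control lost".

6

Momentum path inoperative [OR]: union of children's cut sets → 2 cut set(s).
Control loop down [AND]: one cut set from each child combined → 1 × 1 × 1 = 1 cut set(s).
Reaction-wheel cluster down [OR]: union of children's cut sets → 4 cut set(s).
Backup chain down [OR]: union of children's cut sets → 2 cut set(s).
Sensor suite down [AND]: one cut set from each child combined → 1 × 2 × 1 = 2 cut set(s).
Spacecraft attitude control lost [OR]: union of children's cut sets → 6 cut set(s).
Minimal cut sets: {#2 sun sensor lost}; {Reaction wheel is inoperative}; {#1 gyro is out, B magnetorquer fails, Thruster lost}; {Forward wheel driver failed}; {B propellant valve malfunctions, Lower IMU lost, Star tracker lost}; {B propellant valve malfunctions, Lower IMU lost, Primary rate sensor stuck}.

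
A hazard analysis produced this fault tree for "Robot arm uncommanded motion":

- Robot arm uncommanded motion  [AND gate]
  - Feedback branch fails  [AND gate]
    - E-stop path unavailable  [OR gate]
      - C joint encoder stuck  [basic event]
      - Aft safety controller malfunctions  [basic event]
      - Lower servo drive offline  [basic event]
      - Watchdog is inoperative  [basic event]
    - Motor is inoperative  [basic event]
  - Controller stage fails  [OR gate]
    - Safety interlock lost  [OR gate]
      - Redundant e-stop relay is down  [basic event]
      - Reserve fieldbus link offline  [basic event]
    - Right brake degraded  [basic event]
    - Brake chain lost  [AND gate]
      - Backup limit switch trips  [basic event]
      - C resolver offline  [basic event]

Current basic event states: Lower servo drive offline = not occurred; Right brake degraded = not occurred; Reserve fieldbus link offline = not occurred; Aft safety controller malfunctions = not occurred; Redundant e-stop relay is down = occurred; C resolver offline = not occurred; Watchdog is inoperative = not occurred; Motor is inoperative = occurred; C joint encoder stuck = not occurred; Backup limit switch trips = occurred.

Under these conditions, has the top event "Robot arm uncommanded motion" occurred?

No

E-stop path unavailable [OR]: C joint encoder stuck=not, Aft safety controller malfunctions=not, Lower servo drive offline=not, Watchdog is inoperative=not → no input occurs → does not occur.
Feedback branch fails [AND]: E-stop path unavailable=not, Motor is inoperative=occurs → not all inputs occur → does not occur.
Safety interlock lost [OR]: Redundant e-stop relay is down=occurs, Reserve fieldbus link offline=not → at least one input occurs → occurs.
Brake chain lost [AND]: Backup limit switch trips=occurs, C resolver offline=not → not all inputs occur → does not occur.
Controller stage fails [OR]: Safety interlock lost=occurs, Right brake degraded=not, Brake chain lost=not → at least one input occurs → occurs.
Robot arm uncommanded motion [AND]: Feedback branch fails=not, Controller stage fails=occurs → not all inputs occur → does not occur.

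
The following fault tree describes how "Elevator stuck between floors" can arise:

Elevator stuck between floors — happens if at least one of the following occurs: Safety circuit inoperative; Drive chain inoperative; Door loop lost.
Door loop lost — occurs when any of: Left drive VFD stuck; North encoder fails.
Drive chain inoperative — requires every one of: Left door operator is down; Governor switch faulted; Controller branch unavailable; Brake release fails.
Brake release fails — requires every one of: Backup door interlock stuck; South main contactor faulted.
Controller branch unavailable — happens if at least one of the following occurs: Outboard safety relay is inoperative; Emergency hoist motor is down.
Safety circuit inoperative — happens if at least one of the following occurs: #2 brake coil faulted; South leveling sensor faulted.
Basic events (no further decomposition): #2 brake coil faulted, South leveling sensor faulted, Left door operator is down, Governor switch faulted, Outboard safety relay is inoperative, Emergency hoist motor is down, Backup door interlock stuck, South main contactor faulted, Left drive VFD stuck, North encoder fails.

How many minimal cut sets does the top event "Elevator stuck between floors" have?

Safety circuit inoperative [OR]: union of children's cut sets → 2 cut set(s).
Controller branch unavailable [OR]: union of children's cut sets → 2 cut set(s).
Brake release fails [AND]: one cut set from each child combined → 1 × 1 = 1 cut set(s).
Drive chain inoperative [AND]: one cut set from each child combined → 1 × 1 × 2 × 1 = 2 cut set(s).
Door loop lost [OR]: union of children's cut sets → 2 cut set(s).
Elevator stuck between floors [OR]: union of children's cut sets → 6 cut set(s).
Minimal cut sets: {#2 brake coil faulted}; {South leveling sensor faulted}; {Backup door interlock stuck, Governor switch faulted, Left door operator is down, Outboard safety relay is inoperative, South main contactor faulted}; {Backup door interlock stuck, Emergency hoist motor is down, Governor switch faulted, Left door operator is down, South main contactor faulted}; {Left drive VFD stuck}; {North encoder fails}.

6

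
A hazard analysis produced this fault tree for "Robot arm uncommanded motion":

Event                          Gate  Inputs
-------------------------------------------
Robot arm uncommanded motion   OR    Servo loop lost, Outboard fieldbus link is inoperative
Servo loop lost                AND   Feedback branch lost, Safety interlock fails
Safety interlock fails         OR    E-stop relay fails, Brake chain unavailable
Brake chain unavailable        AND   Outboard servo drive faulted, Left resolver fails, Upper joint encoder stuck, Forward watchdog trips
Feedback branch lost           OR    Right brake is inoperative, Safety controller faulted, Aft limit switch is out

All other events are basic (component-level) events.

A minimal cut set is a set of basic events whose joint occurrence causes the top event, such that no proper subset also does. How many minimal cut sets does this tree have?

7

Feedback branch lost [OR]: union of children's cut sets → 3 cut set(s).
Brake chain unavailable [AND]: one cut set from each child combined → 1 × 1 × 1 × 1 = 1 cut set(s).
Safety interlock fails [OR]: union of children's cut sets → 2 cut set(s).
Servo loop lost [AND]: one cut set from each child combined → 3 × 2 = 6 cut set(s).
Robot arm uncommanded motion [OR]: union of children's cut sets → 7 cut set(s).
Minimal cut sets: {E-stop relay fails, Right brake is inoperative}; {Forward watchdog trips, Left resolver fails, Outboard servo drive faulted, Right brake is inoperative, Upper joint encoder stuck}; {E-stop relay fails, Safety controller faulted}; {Forward watchdog trips, Left resolver fails, Outboard servo drive faulted, Safety controller faulted, Upper joint encoder stuck}; {Aft limit switch is out, E-stop relay fails}; {Aft limit switch is out, Forward watchdog trips, Left resolver fails, Outboard servo drive faulted, Upper joint encoder stuck}; {Outboard fieldbus link is inoperative}.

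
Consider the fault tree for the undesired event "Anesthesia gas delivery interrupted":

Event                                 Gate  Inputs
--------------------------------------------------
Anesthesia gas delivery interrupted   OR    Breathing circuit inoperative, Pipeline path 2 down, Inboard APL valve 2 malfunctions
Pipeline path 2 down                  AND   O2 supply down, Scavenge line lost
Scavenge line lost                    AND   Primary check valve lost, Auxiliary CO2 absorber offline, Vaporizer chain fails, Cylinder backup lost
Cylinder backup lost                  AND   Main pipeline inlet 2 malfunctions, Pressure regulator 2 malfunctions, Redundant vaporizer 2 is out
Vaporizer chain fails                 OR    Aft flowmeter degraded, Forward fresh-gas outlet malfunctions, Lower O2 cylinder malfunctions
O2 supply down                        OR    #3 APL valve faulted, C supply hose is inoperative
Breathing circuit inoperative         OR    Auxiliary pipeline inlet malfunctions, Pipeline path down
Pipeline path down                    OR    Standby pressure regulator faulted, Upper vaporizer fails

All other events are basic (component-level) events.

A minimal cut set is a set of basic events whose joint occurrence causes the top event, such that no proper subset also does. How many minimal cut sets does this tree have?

Pipeline path down [OR]: union of children's cut sets → 2 cut set(s).
Breathing circuit inoperative [OR]: union of children's cut sets → 3 cut set(s).
O2 supply down [OR]: union of children's cut sets → 2 cut set(s).
Vaporizer chain fails [OR]: union of children's cut sets → 3 cut set(s).
Cylinder backup lost [AND]: one cut set from each child combined → 1 × 1 × 1 = 1 cut set(s).
Scavenge line lost [AND]: one cut set from each child combined → 1 × 1 × 3 × 1 = 3 cut set(s).
Pipeline path 2 down [AND]: one cut set from each child combined → 2 × 3 = 6 cut set(s).
Anesthesia gas delivery interrupted [OR]: union of children's cut sets → 10 cut set(s).
Minimal cut sets: {Auxiliary pipeline inlet malfunctions}; {Standby pressure regulator faulted}; {Upper vaporizer fails}; {#3 APL valve faulted, Aft flowmeter degraded, Auxiliary CO2 absorber offline, Main pipeline inlet 2 malfunctions, Pressure regulator 2 malfunctions, Primary check valve lost, Redundant vaporizer 2 is out}; {#3 APL valve faulted, Auxiliary CO2 absorber offline, Forward fresh-gas outlet malfunctions, Main pipeline inlet 2 malfunctions, Pressure regulator 2 malfunctions, Primary check valve lost, Redundant vaporizer 2 is out}; {#3 APL valve faulted, Auxiliary CO2 absorber offline, Lower O2 cylinder malfunctions, Main pipeline inlet 2 malfunctions, Pressure regulator 2 malfunctions, Primary check valve lost, Redundant vaporizer 2 is out}; {Aft flowmeter degraded, Auxiliary CO2 absorber offline, C supply hose is inoperative, Main pipeline inlet 2 malfunctions, Pressure regulator 2 malfunctions, Primary check valve lost, Redundant vaporizer 2 is out}; {Auxiliary CO2 absorber offline, C supply hose is inoperative, Forward fresh-gas outlet malfunctions, Main pipeline inlet 2 malfunctions, Pressure regulator 2 malfunctions, Primary check valve lost, Redundant vaporizer 2 is out}; {Auxiliary CO2 absorber offline, C supply hose is inoperative, Lower O2 cylinder malfunctions, Main pipeline inlet 2 malfunctions, Pressure regulator 2 malfunctions, Primary check valve lost, Redundant vaporizer 2 is out}; {Inboard APL valve 2 malfunctions}.

10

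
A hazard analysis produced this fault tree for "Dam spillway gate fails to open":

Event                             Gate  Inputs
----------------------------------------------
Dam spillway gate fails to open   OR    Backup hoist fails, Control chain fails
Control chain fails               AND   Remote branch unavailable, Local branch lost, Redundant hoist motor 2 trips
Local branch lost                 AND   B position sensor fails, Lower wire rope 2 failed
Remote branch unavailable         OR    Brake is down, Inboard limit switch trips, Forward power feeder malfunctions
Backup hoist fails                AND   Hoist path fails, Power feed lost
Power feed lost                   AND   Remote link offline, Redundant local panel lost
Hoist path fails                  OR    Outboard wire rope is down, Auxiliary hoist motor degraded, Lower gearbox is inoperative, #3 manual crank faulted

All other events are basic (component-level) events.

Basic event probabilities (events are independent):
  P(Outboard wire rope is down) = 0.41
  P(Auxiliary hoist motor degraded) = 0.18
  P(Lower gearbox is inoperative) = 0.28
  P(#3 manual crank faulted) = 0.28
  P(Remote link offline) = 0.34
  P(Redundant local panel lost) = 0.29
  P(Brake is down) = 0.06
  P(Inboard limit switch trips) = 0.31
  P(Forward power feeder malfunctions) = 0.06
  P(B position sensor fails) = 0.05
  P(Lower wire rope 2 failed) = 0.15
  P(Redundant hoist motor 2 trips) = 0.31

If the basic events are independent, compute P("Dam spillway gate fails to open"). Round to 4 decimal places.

P(Hoist path fails) [OR] = 1 − (1−0.41) × (1−0.18) × (1−0.28) × (1−0.28) = 0.749198
P(Power feed lost) [AND] = 0.34 × 0.29 = 0.098600
P(Backup hoist fails) [AND] = 0.749198 × 0.098600 = 0.073871
P(Remote branch unavailable) [OR] = 1 − (1−0.06) × (1−0.31) × (1−0.06) = 0.390316
P(Local branch lost) [AND] = 0.05 × 0.15 = 0.007500
P(Control chain fails) [AND] = 0.390316 × 0.007500 × 0.31 = 0.000907
P(Dam spillway gate fails to open) [OR] = 1 − (1−0.073871) × (1−0.000907) = 0.074711
Rounded to 4 decimal places: P(Dam spillway gate fails to open) ≈ 0.0747.

0.0747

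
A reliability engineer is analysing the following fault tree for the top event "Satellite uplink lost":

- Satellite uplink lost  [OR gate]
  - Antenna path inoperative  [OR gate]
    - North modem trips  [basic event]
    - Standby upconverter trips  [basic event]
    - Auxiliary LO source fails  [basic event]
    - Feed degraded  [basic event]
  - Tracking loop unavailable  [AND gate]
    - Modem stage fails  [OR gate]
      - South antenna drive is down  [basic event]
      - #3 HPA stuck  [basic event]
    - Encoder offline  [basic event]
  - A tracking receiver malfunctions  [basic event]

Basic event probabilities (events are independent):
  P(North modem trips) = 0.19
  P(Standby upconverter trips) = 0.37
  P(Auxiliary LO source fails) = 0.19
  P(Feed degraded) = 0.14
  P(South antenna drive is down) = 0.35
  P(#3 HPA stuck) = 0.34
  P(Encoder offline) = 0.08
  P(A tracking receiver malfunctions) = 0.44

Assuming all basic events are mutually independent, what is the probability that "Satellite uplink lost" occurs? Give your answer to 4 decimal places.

0.8100

P(Antenna path inoperative) [OR] = 1 − (1−0.19) × (1−0.37) × (1−0.19) × (1−0.14) = 0.644525
P(Modem stage fails) [OR] = 1 − (1−0.35) × (1−0.34) = 0.571000
P(Tracking loop unavailable) [AND] = 0.571000 × 0.08 = 0.045680
P(Satellite uplink lost) [OR] = 1 − (1−0.644525) × (1−0.045680) × (1−0.44) = 0.810027
Rounded to 4 decimal places: P(Satellite uplink lost) ≈ 0.8100.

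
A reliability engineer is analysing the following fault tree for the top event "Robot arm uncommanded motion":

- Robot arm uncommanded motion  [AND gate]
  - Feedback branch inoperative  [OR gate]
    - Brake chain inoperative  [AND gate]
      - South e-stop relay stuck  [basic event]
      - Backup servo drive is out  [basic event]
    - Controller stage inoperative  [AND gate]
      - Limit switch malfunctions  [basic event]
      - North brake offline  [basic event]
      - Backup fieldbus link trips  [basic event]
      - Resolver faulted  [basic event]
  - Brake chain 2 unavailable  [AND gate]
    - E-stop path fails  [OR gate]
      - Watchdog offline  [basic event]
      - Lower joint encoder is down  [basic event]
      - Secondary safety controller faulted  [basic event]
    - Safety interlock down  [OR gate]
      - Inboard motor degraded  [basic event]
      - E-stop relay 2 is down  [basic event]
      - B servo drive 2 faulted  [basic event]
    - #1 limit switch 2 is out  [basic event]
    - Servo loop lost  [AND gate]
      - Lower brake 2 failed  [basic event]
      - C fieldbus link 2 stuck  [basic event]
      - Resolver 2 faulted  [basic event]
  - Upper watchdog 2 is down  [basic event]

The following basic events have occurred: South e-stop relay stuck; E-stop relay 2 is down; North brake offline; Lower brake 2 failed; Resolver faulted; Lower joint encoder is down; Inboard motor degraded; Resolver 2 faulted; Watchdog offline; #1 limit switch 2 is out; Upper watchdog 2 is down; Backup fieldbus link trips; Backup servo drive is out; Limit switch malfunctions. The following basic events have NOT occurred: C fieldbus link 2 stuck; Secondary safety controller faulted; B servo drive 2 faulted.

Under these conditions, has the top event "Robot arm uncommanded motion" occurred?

No

Brake chain inoperative [AND]: South e-stop relay stuck=occurs, Backup servo drive is out=occurs → all inputs occur → occurs.
Controller stage inoperative [AND]: Limit switch malfunctions=occurs, North brake offline=occurs, Backup fieldbus link trips=occurs, Resolver faulted=occurs → all inputs occur → occurs.
Feedback branch inoperative [OR]: Brake chain inoperative=occurs, Controller stage inoperative=occurs → at least one input occurs → occurs.
E-stop path fails [OR]: Watchdog offline=occurs, Lower joint encoder is down=occurs, Secondary safety controller faulted=not → at least one input occurs → occurs.
Safety interlock down [OR]: Inboard motor degraded=occurs, E-stop relay 2 is down=occurs, B servo drive 2 faulted=not → at least one input occurs → occurs.
Servo loop lost [AND]: Lower brake 2 failed=occurs, C fieldbus link 2 stuck=not, Resolver 2 faulted=occurs → not all inputs occur → does not occur.
Brake chain 2 unavailable [AND]: E-stop path fails=occurs, Safety interlock down=occurs, #1 limit switch 2 is out=occurs, Servo loop lost=not → not all inputs occur → does not occur.
Robot arm uncommanded motion [AND]: Feedback branch inoperative=occurs, Brake chain 2 unavailable=not, Upper watchdog 2 is down=occurs → not all inputs occur → does not occur.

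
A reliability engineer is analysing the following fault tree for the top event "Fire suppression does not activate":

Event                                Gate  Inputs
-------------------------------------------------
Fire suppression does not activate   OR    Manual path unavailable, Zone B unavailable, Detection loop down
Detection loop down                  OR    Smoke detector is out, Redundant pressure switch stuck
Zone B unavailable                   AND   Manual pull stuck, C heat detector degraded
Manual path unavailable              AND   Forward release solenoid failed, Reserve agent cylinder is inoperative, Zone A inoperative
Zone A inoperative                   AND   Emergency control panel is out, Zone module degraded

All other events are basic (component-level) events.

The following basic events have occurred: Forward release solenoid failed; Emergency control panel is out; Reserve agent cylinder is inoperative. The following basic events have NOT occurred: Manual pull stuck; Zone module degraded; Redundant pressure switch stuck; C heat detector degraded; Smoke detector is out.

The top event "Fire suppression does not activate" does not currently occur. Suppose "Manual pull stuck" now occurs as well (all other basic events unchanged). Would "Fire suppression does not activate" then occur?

No

Counterfactual: set "Manual pull stuck" to occurred.
Zone A inoperative [AND]: Emergency control panel is out=occurs, Zone module degraded=not → not all inputs occur → does not occur.
Manual path unavailable [AND]: Forward release solenoid failed=occurs, Reserve agent cylinder is inoperative=occurs, Zone A inoperative=not → not all inputs occur → does not occur.
Zone B unavailable [AND]: Manual pull stuck=occurs, C heat detector degraded=not → not all inputs occur → does not occur.
Detection loop down [OR]: Smoke detector is out=not, Redundant pressure switch stuck=not → no input occurs → does not occur.
Fire suppression does not activate [OR]: Manual path unavailable=not, Zone B unavailable=not, Detection loop down=not → no input occurs → does not occur.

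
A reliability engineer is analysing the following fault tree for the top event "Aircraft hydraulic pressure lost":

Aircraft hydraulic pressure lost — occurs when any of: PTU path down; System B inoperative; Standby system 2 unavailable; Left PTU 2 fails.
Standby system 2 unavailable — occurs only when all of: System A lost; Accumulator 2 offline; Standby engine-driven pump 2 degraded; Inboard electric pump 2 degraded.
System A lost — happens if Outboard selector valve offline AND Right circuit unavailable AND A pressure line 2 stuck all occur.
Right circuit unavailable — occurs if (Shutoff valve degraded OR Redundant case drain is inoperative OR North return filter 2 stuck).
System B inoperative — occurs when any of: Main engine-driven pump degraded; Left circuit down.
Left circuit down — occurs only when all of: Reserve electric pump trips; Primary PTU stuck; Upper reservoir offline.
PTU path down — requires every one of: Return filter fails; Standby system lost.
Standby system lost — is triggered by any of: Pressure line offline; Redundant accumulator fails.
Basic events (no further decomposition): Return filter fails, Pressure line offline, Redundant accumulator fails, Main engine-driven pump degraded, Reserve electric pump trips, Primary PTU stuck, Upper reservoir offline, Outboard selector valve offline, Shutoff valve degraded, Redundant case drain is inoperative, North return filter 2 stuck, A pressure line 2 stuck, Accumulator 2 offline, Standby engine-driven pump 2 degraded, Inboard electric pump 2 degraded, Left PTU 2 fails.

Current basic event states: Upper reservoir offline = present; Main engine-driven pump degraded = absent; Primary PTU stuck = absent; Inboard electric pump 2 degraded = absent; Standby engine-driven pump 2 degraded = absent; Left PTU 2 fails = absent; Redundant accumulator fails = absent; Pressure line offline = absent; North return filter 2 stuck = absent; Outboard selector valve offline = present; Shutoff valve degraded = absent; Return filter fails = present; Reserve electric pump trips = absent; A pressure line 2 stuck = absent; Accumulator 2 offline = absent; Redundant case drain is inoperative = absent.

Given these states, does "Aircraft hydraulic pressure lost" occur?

Standby system lost [OR]: Pressure line offline=not, Redundant accumulator fails=not → no input occurs → does not occur.
PTU path down [AND]: Return filter fails=occurs, Standby system lost=not → not all inputs occur → does not occur.
Left circuit down [AND]: Reserve electric pump trips=not, Primary PTU stuck=not, Upper reservoir offline=occurs → not all inputs occur → does not occur.
System B inoperative [OR]: Main engine-driven pump degraded=not, Left circuit down=not → no input occurs → does not occur.
Right circuit unavailable [OR]: Shutoff valve degraded=not, Redundant case drain is inoperative=not, North return filter 2 stuck=not → no input occurs → does not occur.
System A lost [AND]: Outboard selector valve offline=occurs, Right circuit unavailable=not, A pressure line 2 stuck=not → not all inputs occur → does not occur.
Standby system 2 unavailable [AND]: System A lost=not, Accumulator 2 offline=not, Standby engine-driven pump 2 degraded=not, Inboard electric pump 2 degraded=not → not all inputs occur → does not occur.
Aircraft hydraulic pressure lost [OR]: PTU path down=not, System B inoperative=not, Standby system 2 unavailable=not, Left PTU 2 fails=not → no input occurs → does not occur.

No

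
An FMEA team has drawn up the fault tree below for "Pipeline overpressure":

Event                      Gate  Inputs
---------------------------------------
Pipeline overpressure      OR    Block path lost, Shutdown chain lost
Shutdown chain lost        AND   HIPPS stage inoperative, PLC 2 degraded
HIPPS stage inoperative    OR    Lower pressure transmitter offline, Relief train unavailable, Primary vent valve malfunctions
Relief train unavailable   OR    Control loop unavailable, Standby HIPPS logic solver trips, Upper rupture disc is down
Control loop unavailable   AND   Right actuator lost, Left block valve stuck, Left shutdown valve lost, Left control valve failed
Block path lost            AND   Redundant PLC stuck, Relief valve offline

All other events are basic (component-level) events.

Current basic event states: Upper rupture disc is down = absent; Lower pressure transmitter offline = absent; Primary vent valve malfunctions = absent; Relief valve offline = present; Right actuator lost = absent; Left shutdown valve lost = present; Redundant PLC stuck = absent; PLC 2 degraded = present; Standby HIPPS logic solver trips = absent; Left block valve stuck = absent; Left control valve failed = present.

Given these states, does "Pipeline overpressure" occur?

No

Block path lost [AND]: Redundant PLC stuck=not, Relief valve offline=occurs → not all inputs occur → does not occur.
Control loop unavailable [AND]: Right actuator lost=not, Left block valve stuck=not, Left shutdown valve lost=occurs, Left control valve failed=occurs → not all inputs occur → does not occur.
Relief train unavailable [OR]: Control loop unavailable=not, Standby HIPPS logic solver trips=not, Upper rupture disc is down=not → no input occurs → does not occur.
HIPPS stage inoperative [OR]: Lower pressure transmitter offline=not, Relief train unavailable=not, Primary vent valve malfunctions=not → no input occurs → does not occur.
Shutdown chain lost [AND]: HIPPS stage inoperative=not, PLC 2 degraded=occurs → not all inputs occur → does not occur.
Pipeline overpressure [OR]: Block path lost=not, Shutdown chain lost=not → no input occurs → does not occur.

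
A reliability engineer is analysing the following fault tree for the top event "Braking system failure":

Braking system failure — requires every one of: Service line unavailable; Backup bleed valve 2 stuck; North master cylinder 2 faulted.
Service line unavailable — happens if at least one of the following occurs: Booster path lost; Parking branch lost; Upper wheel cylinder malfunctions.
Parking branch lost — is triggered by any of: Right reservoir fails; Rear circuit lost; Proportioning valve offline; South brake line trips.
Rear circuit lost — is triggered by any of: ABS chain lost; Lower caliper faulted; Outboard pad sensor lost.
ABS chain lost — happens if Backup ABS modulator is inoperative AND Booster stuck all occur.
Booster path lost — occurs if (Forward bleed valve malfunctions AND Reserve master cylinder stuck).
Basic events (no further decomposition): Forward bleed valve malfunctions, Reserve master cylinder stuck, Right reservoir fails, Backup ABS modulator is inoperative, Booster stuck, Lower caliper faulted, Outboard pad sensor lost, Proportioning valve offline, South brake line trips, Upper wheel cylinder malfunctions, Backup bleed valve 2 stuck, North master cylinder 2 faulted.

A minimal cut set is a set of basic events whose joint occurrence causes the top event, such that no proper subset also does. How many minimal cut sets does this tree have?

Booster path lost [AND]: one cut set from each child combined → 1 × 1 = 1 cut set(s).
ABS chain lost [AND]: one cut set from each child combined → 1 × 1 = 1 cut set(s).
Rear circuit lost [OR]: union of children's cut sets → 3 cut set(s).
Parking branch lost [OR]: union of children's cut sets → 6 cut set(s).
Service line unavailable [OR]: union of children's cut sets → 8 cut set(s).
Braking system failure [AND]: one cut set from each child combined → 8 × 1 × 1 = 8 cut set(s).
Minimal cut sets: {Backup bleed valve 2 stuck, Forward bleed valve malfunctions, North master cylinder 2 faulted, Reserve master cylinder stuck}; {Backup bleed valve 2 stuck, North master cylinder 2 faulted, Right reservoir fails}; {Backup ABS modulator is inoperative, Backup bleed valve 2 stuck, Booster stuck, North master cylinder 2 faulted}; {Backup bleed valve 2 stuck, Lower caliper faulted, North master cylinder 2 faulted}; {Backup bleed valve 2 stuck, North master cylinder 2 faulted, Outboard pad sensor lost}; {Backup bleed valve 2 stuck, North master cylinder 2 faulted, Proportioning valve offline}; {Backup bleed valve 2 stuck, North master cylinder 2 faulted, South brake line trips}; {Backup bleed valve 2 stuck, North master cylinder 2 faulted, Upper wheel cylinder malfunctions}.

8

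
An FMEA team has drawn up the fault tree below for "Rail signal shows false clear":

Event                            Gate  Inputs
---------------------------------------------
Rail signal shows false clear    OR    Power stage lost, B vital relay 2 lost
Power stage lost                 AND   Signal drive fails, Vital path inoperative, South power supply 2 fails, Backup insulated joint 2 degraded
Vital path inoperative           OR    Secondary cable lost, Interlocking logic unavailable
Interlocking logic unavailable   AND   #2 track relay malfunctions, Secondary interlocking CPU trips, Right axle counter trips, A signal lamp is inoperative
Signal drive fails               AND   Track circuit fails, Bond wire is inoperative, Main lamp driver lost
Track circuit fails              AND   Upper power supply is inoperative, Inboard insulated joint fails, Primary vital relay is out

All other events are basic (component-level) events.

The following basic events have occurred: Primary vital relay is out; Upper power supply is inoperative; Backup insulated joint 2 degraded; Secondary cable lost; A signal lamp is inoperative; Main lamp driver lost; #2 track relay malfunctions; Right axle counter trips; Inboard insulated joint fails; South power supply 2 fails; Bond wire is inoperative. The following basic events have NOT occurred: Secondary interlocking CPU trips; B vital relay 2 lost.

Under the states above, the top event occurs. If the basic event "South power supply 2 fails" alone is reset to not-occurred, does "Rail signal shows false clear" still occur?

Counterfactual: set "South power supply 2 fails" to not occurred.
Track circuit fails [AND]: Upper power supply is inoperative=occurs, Inboard insulated joint fails=occurs, Primary vital relay is out=occurs → all inputs occur → occurs.
Signal drive fails [AND]: Track circuit fails=occurs, Bond wire is inoperative=occurs, Main lamp driver lost=occurs → all inputs occur → occurs.
Interlocking logic unavailable [AND]: #2 track relay malfunctions=occurs, Secondary interlocking CPU trips=not, Right axle counter trips=occurs, A signal lamp is inoperative=occurs → not all inputs occur → does not occur.
Vital path inoperative [OR]: Secondary cable lost=occurs, Interlocking logic unavailable=not → at least one input occurs → occurs.
Power stage lost [AND]: Signal drive fails=occurs, Vital path inoperative=occurs, South power supply 2 fails=not, Backup insulated joint 2 degraded=occurs → not all inputs occur → does not occur.
Rail signal shows false clear [OR]: Power stage lost=not, B vital relay 2 lost=not → no input occurs → does not occur.

No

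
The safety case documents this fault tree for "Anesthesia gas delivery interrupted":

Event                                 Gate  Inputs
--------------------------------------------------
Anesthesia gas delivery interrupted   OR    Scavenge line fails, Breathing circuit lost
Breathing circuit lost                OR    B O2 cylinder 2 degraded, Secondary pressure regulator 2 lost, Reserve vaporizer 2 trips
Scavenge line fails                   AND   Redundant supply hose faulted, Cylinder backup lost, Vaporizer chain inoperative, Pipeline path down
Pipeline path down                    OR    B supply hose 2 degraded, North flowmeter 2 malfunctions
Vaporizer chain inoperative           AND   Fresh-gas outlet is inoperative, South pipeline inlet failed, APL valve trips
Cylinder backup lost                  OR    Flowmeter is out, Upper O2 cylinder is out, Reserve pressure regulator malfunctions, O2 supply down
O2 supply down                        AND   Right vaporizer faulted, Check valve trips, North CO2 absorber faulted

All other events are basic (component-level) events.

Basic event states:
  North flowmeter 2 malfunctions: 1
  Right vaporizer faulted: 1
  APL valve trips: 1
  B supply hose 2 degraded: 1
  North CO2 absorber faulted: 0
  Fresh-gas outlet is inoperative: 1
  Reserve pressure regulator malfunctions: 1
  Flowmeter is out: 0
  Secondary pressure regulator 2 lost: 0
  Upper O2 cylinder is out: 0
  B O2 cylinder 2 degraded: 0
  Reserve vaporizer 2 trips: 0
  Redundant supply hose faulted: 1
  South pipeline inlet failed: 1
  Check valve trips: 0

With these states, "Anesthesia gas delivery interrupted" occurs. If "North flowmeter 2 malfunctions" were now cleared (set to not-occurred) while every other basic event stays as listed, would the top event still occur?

Counterfactual: set "North flowmeter 2 malfunctions" to not occurred.
O2 supply down [AND]: Right vaporizer faulted=occurs, Check valve trips=not, North CO2 absorber faulted=not → not all inputs occur → does not occur.
Cylinder backup lost [OR]: Flowmeter is out=not, Upper O2 cylinder is out=not, Reserve pressure regulator malfunctions=occurs, O2 supply down=not → at least one input occurs → occurs.
Vaporizer chain inoperative [AND]: Fresh-gas outlet is inoperative=occurs, South pipeline inlet failed=occurs, APL valve trips=occurs → all inputs occur → occurs.
Pipeline path down [OR]: B supply hose 2 degraded=occurs, North flowmeter 2 malfunctions=not → at least one input occurs → occurs.
Scavenge line fails [AND]: Redundant supply hose faulted=occurs, Cylinder backup lost=occurs, Vaporizer chain inoperative=occurs, Pipeline path down=occurs → all inputs occur → occurs.
Breathing circuit lost [OR]: B O2 cylinder 2 degraded=not, Secondary pressure regulator 2 lost=not, Reserve vaporizer 2 trips=not → no input occurs → does not occur.
Anesthesia gas delivery interrupted [OR]: Scavenge line fails=occurs, Breathing circuit lost=not → at least one input occurs → occurs.

Yes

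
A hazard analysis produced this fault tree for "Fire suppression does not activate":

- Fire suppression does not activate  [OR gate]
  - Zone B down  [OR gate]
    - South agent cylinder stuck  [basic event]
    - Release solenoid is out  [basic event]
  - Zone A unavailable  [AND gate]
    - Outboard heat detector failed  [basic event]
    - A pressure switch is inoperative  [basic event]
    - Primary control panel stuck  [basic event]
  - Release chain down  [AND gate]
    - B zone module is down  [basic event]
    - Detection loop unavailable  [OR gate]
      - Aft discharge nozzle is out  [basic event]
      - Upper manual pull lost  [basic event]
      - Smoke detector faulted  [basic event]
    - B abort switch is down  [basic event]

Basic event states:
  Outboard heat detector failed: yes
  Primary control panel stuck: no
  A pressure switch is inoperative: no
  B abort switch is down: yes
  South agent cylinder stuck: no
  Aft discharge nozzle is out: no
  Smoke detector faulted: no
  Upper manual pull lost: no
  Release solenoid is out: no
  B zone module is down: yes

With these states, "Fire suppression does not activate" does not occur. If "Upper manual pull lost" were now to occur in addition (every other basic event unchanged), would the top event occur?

Yes

Counterfactual: set "Upper manual pull lost" to occurred.
Zone B down [OR]: South agent cylinder stuck=not, Release solenoid is out=not → no input occurs → does not occur.
Zone A unavailable [AND]: Outboard heat detector failed=occurs, A pressure switch is inoperative=not, Primary control panel stuck=not → not all inputs occur → does not occur.
Detection loop unavailable [OR]: Aft discharge nozzle is out=not, Upper manual pull lost=occurs, Smoke detector faulted=not → at least one input occurs → occurs.
Release chain down [AND]: B zone module is down=occurs, Detection loop unavailable=occurs, B abort switch is down=occurs → all inputs occur → occurs.
Fire suppression does not activate [OR]: Zone B down=not, Zone A unavailable=not, Release chain down=occurs → at least one input occurs → occurs.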